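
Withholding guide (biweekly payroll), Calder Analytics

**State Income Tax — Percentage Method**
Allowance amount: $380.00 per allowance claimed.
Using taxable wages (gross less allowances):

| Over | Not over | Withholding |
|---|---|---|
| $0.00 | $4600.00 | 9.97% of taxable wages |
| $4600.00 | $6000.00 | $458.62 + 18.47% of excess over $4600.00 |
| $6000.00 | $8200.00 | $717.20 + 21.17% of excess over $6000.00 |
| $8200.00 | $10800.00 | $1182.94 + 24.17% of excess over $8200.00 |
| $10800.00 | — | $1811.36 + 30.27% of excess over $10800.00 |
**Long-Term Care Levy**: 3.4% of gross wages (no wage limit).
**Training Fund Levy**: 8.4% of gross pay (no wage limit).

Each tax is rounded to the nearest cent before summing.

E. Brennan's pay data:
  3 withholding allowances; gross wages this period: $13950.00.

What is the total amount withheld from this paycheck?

State Income Tax: taxable = $13950.00 − 3×$380.00 = $12810.00
  $1811.36 + 30.27% × ($12810.00 − $10800.00) = $1811.36 + 30.27% × $2010.00 = $2419.79
Long-Term Care Levy: 3.4% × $13950.00 = $474.30
Training Fund Levy: 8.4% × $13950.00 = $1171.80
Total: $2419.79 + $474.30 + $1171.80 = $4065.89

$4065.89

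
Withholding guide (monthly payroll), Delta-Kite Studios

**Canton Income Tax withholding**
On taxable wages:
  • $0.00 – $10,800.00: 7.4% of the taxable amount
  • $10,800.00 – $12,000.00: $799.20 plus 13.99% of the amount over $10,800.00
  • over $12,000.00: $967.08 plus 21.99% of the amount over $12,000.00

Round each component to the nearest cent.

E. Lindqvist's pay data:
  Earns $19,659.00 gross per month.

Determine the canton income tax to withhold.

Canton Income Tax: taxable = $19,659.00
  $967.08 + 21.99% × ($19,659.00 − $12,000.00) = $967.08 + 21.99% × $7,659.00 = $2,651.29

$2,651.29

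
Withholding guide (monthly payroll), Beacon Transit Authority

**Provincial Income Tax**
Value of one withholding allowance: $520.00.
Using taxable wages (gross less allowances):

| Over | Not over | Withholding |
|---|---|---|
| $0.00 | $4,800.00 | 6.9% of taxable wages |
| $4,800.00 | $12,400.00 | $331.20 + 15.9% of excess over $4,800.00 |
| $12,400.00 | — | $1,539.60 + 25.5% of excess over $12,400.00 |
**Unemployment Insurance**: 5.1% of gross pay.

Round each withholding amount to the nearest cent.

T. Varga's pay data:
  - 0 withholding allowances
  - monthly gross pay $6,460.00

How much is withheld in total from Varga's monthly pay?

$924.60

Provincial Income Tax: taxable = $6,460.00
  $331.20 + 15.9% × ($6,460.00 − $4,800.00) = $331.20 + 15.9% × $1,660.00 = $595.14
Unemployment Insurance: 5.1% × $6,460.00 = $329.46
Total: $595.14 + $329.46 = $924.60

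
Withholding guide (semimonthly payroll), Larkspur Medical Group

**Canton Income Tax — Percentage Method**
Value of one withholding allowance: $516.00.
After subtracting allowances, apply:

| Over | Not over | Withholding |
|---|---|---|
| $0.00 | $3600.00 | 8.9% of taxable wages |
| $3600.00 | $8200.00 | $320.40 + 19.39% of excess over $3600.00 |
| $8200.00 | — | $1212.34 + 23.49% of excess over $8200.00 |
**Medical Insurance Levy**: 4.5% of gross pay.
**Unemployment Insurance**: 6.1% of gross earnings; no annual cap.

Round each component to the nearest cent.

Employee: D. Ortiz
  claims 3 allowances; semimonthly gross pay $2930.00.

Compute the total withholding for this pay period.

$433.58

Canton Income Tax: taxable = $2930.00 − 3×$516.00 = $1382.00
  8.9% × $1382.00 = $123.00
Medical Insurance Levy: 4.5% × $2930.00 = $131.85
Unemployment Insurance: 6.1% × $2930.00 = $178.73
Total: $123.00 + $131.85 + $178.73 = $433.58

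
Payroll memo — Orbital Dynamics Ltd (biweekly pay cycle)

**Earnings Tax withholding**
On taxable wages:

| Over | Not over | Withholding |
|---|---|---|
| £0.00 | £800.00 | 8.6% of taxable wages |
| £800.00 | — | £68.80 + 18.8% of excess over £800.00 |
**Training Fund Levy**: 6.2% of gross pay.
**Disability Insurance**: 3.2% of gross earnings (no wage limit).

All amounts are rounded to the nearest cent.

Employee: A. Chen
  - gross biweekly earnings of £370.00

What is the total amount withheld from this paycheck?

Earnings Tax: taxable = £370.00
  8.6% × £370.00 = £31.82
Training Fund Levy: 6.2% × £370.00 = £22.94
Disability Insurance: 3.2% × £370.00 = £11.84
Total: £31.82 + £22.94 + £11.84 = £66.60

£66.60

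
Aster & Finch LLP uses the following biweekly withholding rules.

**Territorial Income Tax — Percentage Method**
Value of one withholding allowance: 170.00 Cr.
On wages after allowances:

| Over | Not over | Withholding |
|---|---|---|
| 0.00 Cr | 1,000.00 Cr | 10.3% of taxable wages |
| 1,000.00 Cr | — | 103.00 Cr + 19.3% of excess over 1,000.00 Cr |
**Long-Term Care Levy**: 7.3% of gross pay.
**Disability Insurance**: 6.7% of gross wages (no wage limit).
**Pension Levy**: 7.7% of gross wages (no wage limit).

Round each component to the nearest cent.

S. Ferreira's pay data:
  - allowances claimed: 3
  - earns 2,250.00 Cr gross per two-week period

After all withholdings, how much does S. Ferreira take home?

1,515.93 Cr

Territorial Income Tax: taxable = 2,250.00 Cr − 3×170.00 Cr = 1,740.00 Cr
  103.00 Cr + 19.3% × (1,740.00 Cr − 1,000.00 Cr) = 103.00 Cr + 19.3% × 740.00 Cr = 245.82 Cr
Long-Term Care Levy: 7.3% × 2,250.00 Cr = 164.25 Cr
Disability Insurance: 6.7% × 2,250.00 Cr = 150.75 Cr
Pension Levy: 7.7% × 2,250.00 Cr = 173.25 Cr
Total withheld: 245.82 Cr + 164.25 Cr + 150.75 Cr + 173.25 Cr = 734.07 Cr
Net pay: 2,250.00 Cr − 734.07 Cr = 1,515.93 Cr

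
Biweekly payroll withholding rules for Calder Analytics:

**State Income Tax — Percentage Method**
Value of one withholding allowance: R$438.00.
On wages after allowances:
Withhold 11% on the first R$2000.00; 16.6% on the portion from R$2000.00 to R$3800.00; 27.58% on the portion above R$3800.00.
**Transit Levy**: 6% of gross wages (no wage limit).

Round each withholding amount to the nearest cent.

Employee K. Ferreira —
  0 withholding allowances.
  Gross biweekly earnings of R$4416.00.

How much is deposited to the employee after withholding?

R$3462.35

State Income Tax: taxable = R$4416.00
  R$518.80 + 27.58% × (R$4416.00 − R$3800.00) = R$518.80 + 27.58% × R$616.00 = R$688.69
Transit Levy: 6% × R$4416.00 = R$264.96
Total withheld: R$688.69 + R$264.96 = R$953.65
Net pay: R$4416.00 − R$953.65 = R$3462.35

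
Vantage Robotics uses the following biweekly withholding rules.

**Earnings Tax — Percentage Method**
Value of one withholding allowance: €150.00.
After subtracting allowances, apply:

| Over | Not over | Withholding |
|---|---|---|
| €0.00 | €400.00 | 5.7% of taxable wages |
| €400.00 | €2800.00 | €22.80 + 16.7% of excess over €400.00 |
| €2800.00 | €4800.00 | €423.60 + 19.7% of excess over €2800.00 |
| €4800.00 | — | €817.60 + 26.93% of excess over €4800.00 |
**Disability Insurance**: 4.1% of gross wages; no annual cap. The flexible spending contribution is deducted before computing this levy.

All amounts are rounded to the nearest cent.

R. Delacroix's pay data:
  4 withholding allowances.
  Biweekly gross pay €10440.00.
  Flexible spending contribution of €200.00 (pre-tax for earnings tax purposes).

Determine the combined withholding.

Earnings Tax: taxable = €10440.00 − €200.00 − 4×€150.00 = €9640.00
  €817.60 + 26.93% × (€9640.00 − €4800.00) = €817.60 + 26.93% × €4840.00 = €2121.01
Disability Insurance: 4.1% × €10240.00 = €419.84
Total: €2121.01 + €419.84 = €2540.85

€2540.85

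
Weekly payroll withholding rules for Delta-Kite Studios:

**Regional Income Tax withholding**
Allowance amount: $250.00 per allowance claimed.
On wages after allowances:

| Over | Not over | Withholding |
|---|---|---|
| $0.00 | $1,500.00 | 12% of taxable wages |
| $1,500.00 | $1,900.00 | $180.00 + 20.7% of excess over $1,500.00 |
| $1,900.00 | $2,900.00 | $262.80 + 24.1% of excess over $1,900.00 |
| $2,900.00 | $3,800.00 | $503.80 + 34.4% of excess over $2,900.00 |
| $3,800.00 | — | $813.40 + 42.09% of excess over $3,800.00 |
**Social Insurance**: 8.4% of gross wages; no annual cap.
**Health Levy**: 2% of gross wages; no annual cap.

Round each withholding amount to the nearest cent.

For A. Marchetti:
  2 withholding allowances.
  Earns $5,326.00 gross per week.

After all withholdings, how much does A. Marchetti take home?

Regional Income Tax: taxable = $5,326.00 − 2×$250.00 = $4,826.00
  $813.40 + 42.09% × ($4,826.00 − $3,800.00) = $813.40 + 42.09% × $1,026.00 = $1,245.24
Social Insurance: 8.4% × $5,326.00 = $447.38
Health Levy: 2% × $5,326.00 = $106.52
Total withheld: $1,245.24 + $447.38 + $106.52 = $1,799.14
Net pay: $5,326.00 − $1,799.14 = $3,526.86

$3,526.86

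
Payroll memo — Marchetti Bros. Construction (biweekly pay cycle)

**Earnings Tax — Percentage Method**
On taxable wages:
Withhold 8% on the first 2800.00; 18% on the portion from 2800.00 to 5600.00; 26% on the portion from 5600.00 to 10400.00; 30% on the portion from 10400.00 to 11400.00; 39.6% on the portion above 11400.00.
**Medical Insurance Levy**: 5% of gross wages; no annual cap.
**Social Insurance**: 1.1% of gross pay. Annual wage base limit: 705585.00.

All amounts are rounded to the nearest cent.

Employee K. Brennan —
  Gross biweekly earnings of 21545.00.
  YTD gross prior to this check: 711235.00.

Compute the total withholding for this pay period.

Earnings Tax: taxable = 21545.00
  2276.00 + 39.6% × (21545.00 − 11400.00) = 2276.00 + 39.6% × 10145.00 = 6293.42
Medical Insurance Levy: 5% × 21545.00 = 1077.25
Social Insurance: YTD 711235.00 ≥ cap 705585.00 → 0.00
Total: 6293.42 + 1077.25 + 0.00 = 7370.67

7370.67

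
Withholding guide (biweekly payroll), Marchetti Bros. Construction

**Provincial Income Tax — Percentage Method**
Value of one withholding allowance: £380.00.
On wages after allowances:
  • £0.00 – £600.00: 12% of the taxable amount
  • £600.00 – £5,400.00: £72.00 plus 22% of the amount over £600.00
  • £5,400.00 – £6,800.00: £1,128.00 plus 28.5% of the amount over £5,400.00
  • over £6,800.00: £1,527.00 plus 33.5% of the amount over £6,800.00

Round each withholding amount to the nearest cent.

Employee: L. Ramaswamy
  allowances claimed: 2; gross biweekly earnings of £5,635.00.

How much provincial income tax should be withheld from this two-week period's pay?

Provincial Income Tax: taxable = £5,635.00 − 2×£380.00 = £4,875.00
  £72.00 + 22% × (£4,875.00 − £600.00) = £72.00 + 22% × £4,275.00 = £1,012.50

£1,012.50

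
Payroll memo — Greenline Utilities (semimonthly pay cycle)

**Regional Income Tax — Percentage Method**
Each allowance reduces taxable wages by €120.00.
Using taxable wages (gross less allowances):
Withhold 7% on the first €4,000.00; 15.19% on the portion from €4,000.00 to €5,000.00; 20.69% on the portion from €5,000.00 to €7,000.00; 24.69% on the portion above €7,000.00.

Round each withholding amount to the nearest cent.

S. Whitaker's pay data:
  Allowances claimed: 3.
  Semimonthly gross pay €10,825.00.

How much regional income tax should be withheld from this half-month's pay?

Regional Income Tax: taxable = €10,825.00 − 3×€120.00 = €10,465.00
  €845.70 + 24.69% × (€10,465.00 − €7,000.00) = €845.70 + 24.69% × €3,465.00 = €1,701.21

€1,701.21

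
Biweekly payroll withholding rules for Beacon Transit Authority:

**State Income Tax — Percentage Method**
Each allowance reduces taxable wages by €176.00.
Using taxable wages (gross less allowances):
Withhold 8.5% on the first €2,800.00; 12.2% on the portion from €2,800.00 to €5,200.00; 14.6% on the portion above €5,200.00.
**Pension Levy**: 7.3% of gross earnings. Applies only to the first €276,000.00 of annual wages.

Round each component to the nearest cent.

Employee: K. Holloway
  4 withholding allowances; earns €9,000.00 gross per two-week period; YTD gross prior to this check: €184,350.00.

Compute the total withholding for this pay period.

€1,639.82

State Income Tax: taxable = €9,000.00 − 4×€176.00 = €8,296.00
  €530.80 + 14.6% × (€8,296.00 − €5,200.00) = €530.80 + 14.6% × €3,096.00 = €982.82
Pension Levy: 7.3% × €9,000.00 = €657.00
Total: €982.82 + €657.00 = €1,639.82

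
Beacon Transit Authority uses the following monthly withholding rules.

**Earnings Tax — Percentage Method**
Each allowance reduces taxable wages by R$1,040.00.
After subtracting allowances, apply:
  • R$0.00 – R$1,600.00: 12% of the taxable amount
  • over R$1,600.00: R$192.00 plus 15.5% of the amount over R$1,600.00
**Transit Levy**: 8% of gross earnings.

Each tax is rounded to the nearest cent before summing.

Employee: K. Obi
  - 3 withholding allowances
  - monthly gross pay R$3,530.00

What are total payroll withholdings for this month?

Earnings Tax: taxable = R$3,530.00 − 3×R$1,040.00 = R$410.00
  12% × R$410.00 = R$49.20
Transit Levy: 8% × R$3,530.00 = R$282.40
Total: R$49.20 + R$282.40 = R$331.60

R$331.60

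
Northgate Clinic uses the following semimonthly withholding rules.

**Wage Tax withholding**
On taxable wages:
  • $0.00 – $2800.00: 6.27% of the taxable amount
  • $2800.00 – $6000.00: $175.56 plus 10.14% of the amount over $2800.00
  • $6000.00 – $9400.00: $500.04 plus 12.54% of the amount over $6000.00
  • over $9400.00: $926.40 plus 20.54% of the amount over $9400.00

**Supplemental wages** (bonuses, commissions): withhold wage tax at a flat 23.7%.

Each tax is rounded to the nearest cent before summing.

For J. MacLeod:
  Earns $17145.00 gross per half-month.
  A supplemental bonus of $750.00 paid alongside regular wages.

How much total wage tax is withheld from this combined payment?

$2694.97

Wage Tax: taxable = $17145.00
  $926.40 + 20.54% × ($17145.00 − $9400.00) = $926.40 + 20.54% × $7745.00 = $2517.22
Supplemental (23.7% flat on bonus): 23.7% × $750.00 = $177.75
Total wage tax: $2517.22 + $177.75 = $2694.97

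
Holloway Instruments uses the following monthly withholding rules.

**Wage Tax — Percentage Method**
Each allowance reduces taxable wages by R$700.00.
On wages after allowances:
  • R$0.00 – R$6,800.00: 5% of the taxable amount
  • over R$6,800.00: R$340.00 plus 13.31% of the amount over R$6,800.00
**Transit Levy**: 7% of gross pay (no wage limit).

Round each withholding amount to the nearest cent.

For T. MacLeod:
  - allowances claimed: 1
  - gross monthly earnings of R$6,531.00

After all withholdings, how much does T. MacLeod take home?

Wage Tax: taxable = R$6,531.00 − 1×R$700.00 = R$5,831.00
  5% × R$5,831.00 = R$291.55
Transit Levy: 7% × R$6,531.00 = R$457.17
Total withheld: R$291.55 + R$457.17 = R$748.72
Net pay: R$6,531.00 − R$748.72 = R$5,782.28

R$5,782.28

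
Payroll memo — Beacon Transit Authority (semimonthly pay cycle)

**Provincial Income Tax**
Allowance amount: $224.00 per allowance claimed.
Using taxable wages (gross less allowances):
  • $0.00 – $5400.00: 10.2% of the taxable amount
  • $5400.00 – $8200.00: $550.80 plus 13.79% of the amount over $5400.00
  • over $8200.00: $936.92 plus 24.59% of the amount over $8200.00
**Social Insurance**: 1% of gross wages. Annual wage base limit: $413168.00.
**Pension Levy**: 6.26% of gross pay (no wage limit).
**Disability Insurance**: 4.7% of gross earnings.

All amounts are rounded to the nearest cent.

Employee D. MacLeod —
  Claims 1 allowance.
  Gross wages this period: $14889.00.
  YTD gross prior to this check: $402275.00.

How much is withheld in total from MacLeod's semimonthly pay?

Provincial Income Tax: taxable = $14889.00 − 1×$224.00 = $14665.00
  $936.92 + 24.59% × ($14665.00 − $8200.00) = $936.92 + 24.59% × $6465.00 = $2526.66
Social Insurance: cap $413168.00 − YTD $402275.00 = $10893.00 subject; 1% × $10893.00 = $108.93
Pension Levy: 6.26% × $14889.00 = $932.05
Disability Insurance: 4.7% × $14889.00 = $699.78
Total: $2526.66 + $108.93 + $932.05 + $699.78 = $4267.42

$4267.42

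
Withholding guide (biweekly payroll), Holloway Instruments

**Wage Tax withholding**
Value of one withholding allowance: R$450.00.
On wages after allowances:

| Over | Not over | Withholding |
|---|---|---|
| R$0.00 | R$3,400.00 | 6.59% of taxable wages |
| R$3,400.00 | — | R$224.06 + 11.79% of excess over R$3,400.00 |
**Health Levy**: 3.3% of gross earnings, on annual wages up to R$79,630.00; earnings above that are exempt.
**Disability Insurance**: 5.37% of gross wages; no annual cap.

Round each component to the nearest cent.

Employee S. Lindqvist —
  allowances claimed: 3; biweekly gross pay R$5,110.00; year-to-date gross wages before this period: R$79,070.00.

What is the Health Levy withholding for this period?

R$18.48

Health Levy: cap R$79,630.00 − YTD R$79,070.00 = R$560.00 subject; 3.3% × R$560.00 = R$18.48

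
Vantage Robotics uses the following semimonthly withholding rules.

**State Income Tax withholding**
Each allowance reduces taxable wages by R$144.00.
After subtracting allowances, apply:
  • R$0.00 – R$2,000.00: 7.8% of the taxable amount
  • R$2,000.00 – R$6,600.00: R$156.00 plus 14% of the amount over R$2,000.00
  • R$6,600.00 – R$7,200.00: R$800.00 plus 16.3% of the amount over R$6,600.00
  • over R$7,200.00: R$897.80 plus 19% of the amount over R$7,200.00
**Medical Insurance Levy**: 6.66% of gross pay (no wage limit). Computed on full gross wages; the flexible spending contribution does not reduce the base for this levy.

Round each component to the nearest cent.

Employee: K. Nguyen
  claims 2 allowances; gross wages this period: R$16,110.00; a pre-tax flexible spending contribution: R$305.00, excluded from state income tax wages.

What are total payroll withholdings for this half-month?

State Income Tax: taxable = R$16,110.00 − R$305.00 − 2×R$144.00 = R$15,517.00
  R$897.80 + 19% × (R$15,517.00 − R$7,200.00) = R$897.80 + 19% × R$8,317.00 = R$2,478.03
Medical Insurance Levy: 6.66% × R$16,110.00 = R$1,072.93
Total: R$2,478.03 + R$1,072.93 = R$3,550.96

R$3,550.96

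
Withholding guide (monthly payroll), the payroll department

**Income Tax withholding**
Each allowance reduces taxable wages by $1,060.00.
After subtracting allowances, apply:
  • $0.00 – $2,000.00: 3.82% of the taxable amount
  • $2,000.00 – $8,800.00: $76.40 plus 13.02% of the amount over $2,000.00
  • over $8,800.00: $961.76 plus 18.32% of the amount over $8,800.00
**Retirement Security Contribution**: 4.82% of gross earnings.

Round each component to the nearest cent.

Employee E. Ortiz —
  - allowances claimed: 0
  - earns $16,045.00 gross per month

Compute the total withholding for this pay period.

Income Tax: taxable = $16,045.00
  $961.76 + 18.32% × ($16,045.00 − $8,800.00) = $961.76 + 18.32% × $7,245.00 = $2,289.04
Retirement Security Contribution: 4.82% × $16,045.00 = $773.37
Total: $2,289.04 + $773.37 = $3,062.41

$3,062.41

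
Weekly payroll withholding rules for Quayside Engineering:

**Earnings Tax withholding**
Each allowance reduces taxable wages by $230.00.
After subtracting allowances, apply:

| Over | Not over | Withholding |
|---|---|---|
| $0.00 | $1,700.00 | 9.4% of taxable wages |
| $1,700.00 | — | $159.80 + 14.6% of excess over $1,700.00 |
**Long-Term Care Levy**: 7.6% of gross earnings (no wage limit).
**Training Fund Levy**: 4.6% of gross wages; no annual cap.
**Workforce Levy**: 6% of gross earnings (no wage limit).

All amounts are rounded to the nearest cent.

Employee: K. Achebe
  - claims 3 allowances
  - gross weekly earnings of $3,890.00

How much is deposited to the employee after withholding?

Earnings Tax: taxable = $3,890.00 − 3×$230.00 = $3,200.00
  $159.80 + 14.6% × ($3,200.00 − $1,700.00) = $159.80 + 14.6% × $1,500.00 = $378.80
Long-Term Care Levy: 7.6% × $3,890.00 = $295.64
Training Fund Levy: 4.6% × $3,890.00 = $178.94
Workforce Levy: 6% × $3,890.00 = $233.40
Total withheld: $378.80 + $295.64 + $178.94 + $233.40 = $1,086.78
Net pay: $3,890.00 − $1,086.78 = $2,803.22

$2,803.22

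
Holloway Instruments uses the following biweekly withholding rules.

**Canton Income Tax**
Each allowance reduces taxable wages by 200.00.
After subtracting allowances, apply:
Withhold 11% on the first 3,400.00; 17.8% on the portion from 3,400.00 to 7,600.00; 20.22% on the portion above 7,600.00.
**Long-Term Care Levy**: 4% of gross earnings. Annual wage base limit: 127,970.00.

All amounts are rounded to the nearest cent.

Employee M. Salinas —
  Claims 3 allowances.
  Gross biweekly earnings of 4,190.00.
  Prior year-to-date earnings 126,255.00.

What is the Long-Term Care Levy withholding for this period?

Long-Term Care Levy: cap 127,970.00 − YTD 126,255.00 = 1,715.00 subject; 4% × 1,715.00 = 68.60

68.60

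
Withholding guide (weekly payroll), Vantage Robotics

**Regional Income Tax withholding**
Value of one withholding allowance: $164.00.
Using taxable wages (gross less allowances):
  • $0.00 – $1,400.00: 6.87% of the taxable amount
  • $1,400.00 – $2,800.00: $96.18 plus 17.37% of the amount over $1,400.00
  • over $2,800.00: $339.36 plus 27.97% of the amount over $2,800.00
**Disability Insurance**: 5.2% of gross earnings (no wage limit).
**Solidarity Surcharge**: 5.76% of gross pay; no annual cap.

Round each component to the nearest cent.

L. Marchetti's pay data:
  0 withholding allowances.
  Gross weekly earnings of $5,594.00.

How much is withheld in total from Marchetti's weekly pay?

Regional Income Tax: taxable = $5,594.00
  $339.36 + 27.97% × ($5,594.00 − $2,800.00) = $339.36 + 27.97% × $2,794.00 = $1,120.84
Disability Insurance: 5.2% × $5,594.00 = $290.89
Solidarity Surcharge: 5.76% × $5,594.00 = $322.21
Total: $1,120.84 + $290.89 + $322.21 = $1,733.94

$1,733.94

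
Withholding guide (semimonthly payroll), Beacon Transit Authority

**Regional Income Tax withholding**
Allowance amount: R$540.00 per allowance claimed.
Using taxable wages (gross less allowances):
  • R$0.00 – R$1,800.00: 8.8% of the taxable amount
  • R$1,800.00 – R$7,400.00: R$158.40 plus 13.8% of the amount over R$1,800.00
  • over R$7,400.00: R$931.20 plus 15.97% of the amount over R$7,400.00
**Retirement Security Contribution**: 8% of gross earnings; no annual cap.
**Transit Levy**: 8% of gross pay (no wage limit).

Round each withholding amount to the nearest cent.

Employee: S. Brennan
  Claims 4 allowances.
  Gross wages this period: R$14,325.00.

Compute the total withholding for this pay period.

R$3,984.17

Regional Income Tax: taxable = R$14,325.00 − 4×R$540.00 = R$12,165.00
  R$931.20 + 15.97% × (R$12,165.00 − R$7,400.00) = R$931.20 + 15.97% × R$4,765.00 = R$1,692.17
Retirement Security Contribution: 8% × R$14,325.00 = R$1,146.00
Transit Levy: 8% × R$14,325.00 = R$1,146.00
Total: R$1,692.17 + R$1,146.00 + R$1,146.00 = R$3,984.17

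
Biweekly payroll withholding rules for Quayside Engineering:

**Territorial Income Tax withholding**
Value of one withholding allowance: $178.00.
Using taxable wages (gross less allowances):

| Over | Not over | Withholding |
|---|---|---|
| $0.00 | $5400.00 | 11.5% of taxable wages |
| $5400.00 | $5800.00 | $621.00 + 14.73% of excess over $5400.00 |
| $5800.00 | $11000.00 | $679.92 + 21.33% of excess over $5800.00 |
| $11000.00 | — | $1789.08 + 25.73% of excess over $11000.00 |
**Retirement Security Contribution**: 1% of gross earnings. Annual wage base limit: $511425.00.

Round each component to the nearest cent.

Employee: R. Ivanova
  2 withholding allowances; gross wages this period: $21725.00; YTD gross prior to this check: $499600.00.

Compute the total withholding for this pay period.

Territorial Income Tax: taxable = $21725.00 − 2×$178.00 = $21369.00
  $1789.08 + 25.73% × ($21369.00 − $11000.00) = $1789.08 + 25.73% × $10369.00 = $4457.02
Retirement Security Contribution: cap $511425.00 − YTD $499600.00 = $11825.00 subject; 1% × $11825.00 = $118.25
Total: $4457.02 + $118.25 = $4575.27

$4575.27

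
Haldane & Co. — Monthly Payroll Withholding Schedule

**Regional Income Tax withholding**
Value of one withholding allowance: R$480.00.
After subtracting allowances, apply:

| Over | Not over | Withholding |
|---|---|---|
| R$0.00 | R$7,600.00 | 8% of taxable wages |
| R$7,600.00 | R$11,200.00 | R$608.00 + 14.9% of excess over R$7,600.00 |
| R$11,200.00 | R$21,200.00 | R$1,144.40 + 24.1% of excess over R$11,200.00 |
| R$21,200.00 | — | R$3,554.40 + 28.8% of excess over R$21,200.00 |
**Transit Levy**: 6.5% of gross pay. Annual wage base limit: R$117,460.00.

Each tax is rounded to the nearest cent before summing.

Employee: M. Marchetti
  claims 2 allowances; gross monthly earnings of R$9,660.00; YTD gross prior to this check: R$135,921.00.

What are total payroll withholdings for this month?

R$771.90

Regional Income Tax: taxable = R$9,660.00 − 2×R$480.00 = R$8,700.00
  R$608.00 + 14.9% × (R$8,700.00 − R$7,600.00) = R$608.00 + 14.9% × R$1,100.00 = R$771.90
Transit Levy: YTD R$135,921.00 ≥ cap R$117,460.00 → R$0.00
Total: R$771.90 + R$0.00 = R$771.90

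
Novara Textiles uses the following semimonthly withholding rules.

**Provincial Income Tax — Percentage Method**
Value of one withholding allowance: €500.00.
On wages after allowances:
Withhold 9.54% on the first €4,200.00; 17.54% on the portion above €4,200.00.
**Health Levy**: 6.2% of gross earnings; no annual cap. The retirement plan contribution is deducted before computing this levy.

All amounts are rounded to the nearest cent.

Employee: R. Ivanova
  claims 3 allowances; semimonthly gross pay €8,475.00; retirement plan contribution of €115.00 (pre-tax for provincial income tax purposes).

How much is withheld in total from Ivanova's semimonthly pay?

€1,385.56

Provincial Income Tax: taxable = €8,475.00 − €115.00 − 3×€500.00 = €6,860.00
  €400.68 + 17.54% × (€6,860.00 − €4,200.00) = €400.68 + 17.54% × €2,660.00 = €867.24
Health Levy: 6.2% × €8,360.00 = €518.32
Total: €867.24 + €518.32 = €1,385.56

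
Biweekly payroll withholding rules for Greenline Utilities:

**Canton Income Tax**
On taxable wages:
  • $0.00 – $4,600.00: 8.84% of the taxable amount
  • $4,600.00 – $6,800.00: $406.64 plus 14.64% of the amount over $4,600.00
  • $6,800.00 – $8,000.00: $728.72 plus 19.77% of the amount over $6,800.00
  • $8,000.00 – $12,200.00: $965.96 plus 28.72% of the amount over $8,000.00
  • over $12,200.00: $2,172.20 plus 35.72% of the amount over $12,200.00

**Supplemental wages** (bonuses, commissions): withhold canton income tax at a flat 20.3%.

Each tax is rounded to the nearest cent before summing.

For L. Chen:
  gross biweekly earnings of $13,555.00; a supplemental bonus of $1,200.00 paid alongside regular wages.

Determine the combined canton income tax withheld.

Canton Income Tax: taxable = $13,555.00
  $2,172.20 + 35.72% × ($13,555.00 − $12,200.00) = $2,172.20 + 35.72% × $1,355.00 = $2,656.21
Supplemental (20.3% flat on bonus): 20.3% × $1,200.00 = $243.60
Total canton income tax: $2,656.21 + $243.60 = $2,899.81

$2,899.81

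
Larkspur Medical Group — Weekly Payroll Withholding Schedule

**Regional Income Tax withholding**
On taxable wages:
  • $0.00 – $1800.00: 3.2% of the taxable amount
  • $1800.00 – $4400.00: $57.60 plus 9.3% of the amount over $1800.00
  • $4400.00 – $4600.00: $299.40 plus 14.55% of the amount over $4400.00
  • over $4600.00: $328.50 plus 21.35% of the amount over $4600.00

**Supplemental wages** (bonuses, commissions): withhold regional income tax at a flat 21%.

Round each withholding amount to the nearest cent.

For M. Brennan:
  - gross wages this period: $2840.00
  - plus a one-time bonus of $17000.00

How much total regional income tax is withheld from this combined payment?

Regional Income Tax: taxable = $2840.00
  $57.60 + 9.3% × ($2840.00 − $1800.00) = $57.60 + 9.3% × $1040.00 = $154.32
Supplemental (21% flat on bonus): 21% × $17000.00 = $3570.00
Total regional income tax: $154.32 + $3570.00 = $3724.32

$3724.32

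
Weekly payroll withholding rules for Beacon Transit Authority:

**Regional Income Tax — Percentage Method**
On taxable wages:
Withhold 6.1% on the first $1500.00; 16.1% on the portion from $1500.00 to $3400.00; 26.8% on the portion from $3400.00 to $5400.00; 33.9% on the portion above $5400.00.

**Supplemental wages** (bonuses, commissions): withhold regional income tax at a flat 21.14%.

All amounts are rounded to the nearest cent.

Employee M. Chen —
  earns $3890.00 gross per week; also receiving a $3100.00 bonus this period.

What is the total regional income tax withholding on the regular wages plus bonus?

Regional Income Tax: taxable = $3890.00
  $397.40 + 26.8% × ($3890.00 − $3400.00) = $397.40 + 26.8% × $490.00 = $528.72
Supplemental (21.14% flat on bonus): 21.14% × $3100.00 = $655.34
Total regional income tax: $528.72 + $655.34 = $1184.06

$1184.06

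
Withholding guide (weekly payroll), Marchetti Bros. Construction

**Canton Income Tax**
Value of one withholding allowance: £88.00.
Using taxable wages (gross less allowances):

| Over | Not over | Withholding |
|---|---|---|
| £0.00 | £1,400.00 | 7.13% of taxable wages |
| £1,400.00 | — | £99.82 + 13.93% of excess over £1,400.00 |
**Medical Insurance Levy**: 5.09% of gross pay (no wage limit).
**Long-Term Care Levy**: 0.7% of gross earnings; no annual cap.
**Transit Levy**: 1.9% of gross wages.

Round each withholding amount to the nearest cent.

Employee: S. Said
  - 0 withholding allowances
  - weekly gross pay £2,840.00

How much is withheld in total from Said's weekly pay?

Canton Income Tax: taxable = £2,840.00
  £99.82 + 13.93% × (£2,840.00 − £1,400.00) = £99.82 + 13.93% × £1,440.00 = £300.41
Medical Insurance Levy: 5.09% × £2,840.00 = £144.56
Long-Term Care Levy: 0.7% × £2,840.00 = £19.88
Transit Levy: 1.9% × £2,840.00 = £53.96
Total: £300.41 + £144.56 + £19.88 + £53.96 = £518.81

£518.81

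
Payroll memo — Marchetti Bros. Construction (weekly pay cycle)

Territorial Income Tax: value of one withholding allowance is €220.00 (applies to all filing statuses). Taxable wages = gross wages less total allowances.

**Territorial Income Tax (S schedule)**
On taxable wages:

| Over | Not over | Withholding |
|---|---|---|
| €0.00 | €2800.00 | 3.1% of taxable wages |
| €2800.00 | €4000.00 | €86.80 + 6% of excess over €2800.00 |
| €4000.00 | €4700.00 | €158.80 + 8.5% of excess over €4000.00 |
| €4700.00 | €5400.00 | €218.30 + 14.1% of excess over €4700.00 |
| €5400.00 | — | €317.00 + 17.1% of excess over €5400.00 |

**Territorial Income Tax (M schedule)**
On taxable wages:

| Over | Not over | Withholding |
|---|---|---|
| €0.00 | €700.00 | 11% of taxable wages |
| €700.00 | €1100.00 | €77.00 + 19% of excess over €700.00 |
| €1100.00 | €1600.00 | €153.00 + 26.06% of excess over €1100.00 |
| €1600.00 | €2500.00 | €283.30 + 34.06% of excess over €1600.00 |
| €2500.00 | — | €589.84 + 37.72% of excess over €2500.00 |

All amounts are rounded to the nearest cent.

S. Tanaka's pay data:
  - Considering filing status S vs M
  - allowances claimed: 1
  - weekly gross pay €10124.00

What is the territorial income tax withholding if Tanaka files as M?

Territorial Income Tax (M): taxable = €10124.00 − 1×€220.00 = €9904.00
  €589.84 + 37.72% × (€9904.00 − €2500.00) = €589.84 + 37.72% × €7404.00 = €3382.63

€3382.63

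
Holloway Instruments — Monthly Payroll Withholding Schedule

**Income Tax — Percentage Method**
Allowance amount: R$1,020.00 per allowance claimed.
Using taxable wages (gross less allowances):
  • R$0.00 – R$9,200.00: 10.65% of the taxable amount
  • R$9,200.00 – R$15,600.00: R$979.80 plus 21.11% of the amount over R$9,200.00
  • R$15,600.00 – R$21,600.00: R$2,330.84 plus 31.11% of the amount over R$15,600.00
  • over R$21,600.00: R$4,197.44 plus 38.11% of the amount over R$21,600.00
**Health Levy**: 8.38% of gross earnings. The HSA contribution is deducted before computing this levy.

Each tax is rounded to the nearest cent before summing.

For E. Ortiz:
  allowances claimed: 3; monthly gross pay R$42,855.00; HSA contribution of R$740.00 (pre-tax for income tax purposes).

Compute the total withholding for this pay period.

Income Tax: taxable = R$42,855.00 − R$740.00 − 3×R$1,020.00 = R$39,055.00
  R$4,197.44 + 38.11% × (R$39,055.00 − R$21,600.00) = R$4,197.44 + 38.11% × R$17,455.00 = R$10,849.54
Health Levy: 8.38% × R$42,115.00 = R$3,529.24
Total: R$10,849.54 + R$3,529.24 = R$14,378.78

R$14,378.78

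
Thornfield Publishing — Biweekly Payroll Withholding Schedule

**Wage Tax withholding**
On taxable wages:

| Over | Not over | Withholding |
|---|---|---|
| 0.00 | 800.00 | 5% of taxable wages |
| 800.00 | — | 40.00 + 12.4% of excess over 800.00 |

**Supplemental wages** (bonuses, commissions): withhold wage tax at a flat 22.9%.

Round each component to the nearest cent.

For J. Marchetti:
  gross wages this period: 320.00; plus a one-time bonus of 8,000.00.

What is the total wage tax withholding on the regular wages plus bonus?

Wage Tax: taxable = 320.00
  5% × 320.00 = 16.00
Supplemental (22.9% flat on bonus): 22.9% × 8,000.00 = 1,832.00
Total wage tax: 16.00 + 1,832.00 = 1,848.00

1,848.00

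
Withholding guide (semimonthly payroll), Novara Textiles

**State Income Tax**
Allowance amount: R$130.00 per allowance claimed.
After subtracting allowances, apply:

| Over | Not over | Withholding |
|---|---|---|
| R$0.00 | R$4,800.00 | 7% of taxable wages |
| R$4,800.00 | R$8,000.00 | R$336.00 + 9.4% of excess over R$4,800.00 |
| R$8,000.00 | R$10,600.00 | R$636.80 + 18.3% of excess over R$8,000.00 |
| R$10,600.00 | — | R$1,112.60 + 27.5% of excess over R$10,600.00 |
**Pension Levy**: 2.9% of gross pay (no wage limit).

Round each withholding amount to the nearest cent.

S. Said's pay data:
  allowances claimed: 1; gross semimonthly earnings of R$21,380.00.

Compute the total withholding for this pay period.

R$4,661.37

State Income Tax: taxable = R$21,380.00 − 1×R$130.00 = R$21,250.00
  R$1,112.60 + 27.5% × (R$21,250.00 − R$10,600.00) = R$1,112.60 + 27.5% × R$10,650.00 = R$4,041.35
Pension Levy: 2.9% × R$21,380.00 = R$620.02
Total: R$4,041.35 + R$620.02 = R$4,661.37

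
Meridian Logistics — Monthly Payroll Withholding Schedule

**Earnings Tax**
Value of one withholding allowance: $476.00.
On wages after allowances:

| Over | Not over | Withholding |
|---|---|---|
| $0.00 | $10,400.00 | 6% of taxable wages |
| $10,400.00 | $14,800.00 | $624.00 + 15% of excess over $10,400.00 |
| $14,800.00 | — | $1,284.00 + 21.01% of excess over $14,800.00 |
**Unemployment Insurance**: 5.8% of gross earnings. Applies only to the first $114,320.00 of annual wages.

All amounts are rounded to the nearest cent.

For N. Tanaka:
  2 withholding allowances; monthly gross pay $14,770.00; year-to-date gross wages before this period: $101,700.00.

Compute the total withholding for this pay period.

$1,868.66

Earnings Tax: taxable = $14,770.00 − 2×$476.00 = $13,818.00
  $624.00 + 15% × ($13,818.00 − $10,400.00) = $624.00 + 15% × $3,418.00 = $1,136.70
Unemployment Insurance: cap $114,320.00 − YTD $101,700.00 = $12,620.00 subject; 5.8% × $12,620.00 = $731.96
Total: $1,136.70 + $731.96 = $1,868.66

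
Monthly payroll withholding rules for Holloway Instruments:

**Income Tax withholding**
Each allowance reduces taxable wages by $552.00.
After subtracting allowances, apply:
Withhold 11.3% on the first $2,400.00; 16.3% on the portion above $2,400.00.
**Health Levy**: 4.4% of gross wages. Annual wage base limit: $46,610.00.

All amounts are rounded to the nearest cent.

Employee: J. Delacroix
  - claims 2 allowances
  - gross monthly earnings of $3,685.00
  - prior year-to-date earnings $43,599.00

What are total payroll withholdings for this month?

$433.18

Income Tax: taxable = $3,685.00 − 2×$552.00 = $2,581.00
  $271.20 + 16.3% × ($2,581.00 − $2,400.00) = $271.20 + 16.3% × $181.00 = $300.70
Health Levy: cap $46,610.00 − YTD $43,599.00 = $3,011.00 subject; 4.4% × $3,011.00 = $132.48
Total: $300.70 + $132.48 = $433.18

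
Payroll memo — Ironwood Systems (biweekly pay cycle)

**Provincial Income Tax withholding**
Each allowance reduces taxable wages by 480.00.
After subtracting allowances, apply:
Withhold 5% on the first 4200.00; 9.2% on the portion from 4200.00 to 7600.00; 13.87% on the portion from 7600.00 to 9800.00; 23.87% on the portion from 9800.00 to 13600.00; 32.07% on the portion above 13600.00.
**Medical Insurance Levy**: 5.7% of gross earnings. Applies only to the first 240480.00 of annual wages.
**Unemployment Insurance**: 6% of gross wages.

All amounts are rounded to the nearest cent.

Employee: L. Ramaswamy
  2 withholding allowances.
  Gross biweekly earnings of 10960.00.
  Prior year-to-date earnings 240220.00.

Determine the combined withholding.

1548.10

Provincial Income Tax: taxable = 10960.00 − 2×480.00 = 10000.00
  827.94 + 23.87% × (10000.00 − 9800.00) = 827.94 + 23.87% × 200.00 = 875.68
Medical Insurance Levy: cap 240480.00 − YTD 240220.00 = 260.00 subject; 5.7% × 260.00 = 14.82
Unemployment Insurance: 6% × 10960.00 = 657.60
Total: 875.68 + 14.82 + 657.60 = 1548.10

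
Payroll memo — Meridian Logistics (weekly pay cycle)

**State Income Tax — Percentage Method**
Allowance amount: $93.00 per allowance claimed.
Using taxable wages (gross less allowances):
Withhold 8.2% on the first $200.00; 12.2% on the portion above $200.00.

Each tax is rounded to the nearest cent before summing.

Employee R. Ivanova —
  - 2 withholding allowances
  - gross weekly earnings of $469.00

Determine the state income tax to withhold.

State Income Tax: taxable = $469.00 − 2×$93.00 = $283.00
  $16.40 + 12.2% × ($283.00 − $200.00) = $16.40 + 12.2% × $83.00 = $26.53

$26.53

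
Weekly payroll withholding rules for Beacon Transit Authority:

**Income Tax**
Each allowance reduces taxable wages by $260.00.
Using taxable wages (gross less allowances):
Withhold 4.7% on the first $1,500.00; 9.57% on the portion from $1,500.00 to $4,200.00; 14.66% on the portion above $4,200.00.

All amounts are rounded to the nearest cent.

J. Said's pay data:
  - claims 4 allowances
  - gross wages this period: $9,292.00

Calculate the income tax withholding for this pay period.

Income Tax: taxable = $9,292.00 − 4×$260.00 = $8,252.00
  $328.89 + 14.66% × ($8,252.00 − $4,200.00) = $328.89 + 14.66% × $4,052.00 = $922.91

$922.91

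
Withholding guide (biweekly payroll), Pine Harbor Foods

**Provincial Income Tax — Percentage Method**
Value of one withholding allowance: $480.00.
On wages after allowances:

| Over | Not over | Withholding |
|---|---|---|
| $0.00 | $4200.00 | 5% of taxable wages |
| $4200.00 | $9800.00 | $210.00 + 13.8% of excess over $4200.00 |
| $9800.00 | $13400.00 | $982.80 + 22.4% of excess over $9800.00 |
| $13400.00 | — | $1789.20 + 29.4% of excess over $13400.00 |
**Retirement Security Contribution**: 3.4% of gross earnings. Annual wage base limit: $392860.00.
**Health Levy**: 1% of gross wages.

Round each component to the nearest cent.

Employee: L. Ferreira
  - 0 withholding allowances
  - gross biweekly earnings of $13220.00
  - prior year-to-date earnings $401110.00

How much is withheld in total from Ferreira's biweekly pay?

$1881.08

Provincial Income Tax: taxable = $13220.00
  $982.80 + 22.4% × ($13220.00 − $9800.00) = $982.80 + 22.4% × $3420.00 = $1748.88
Retirement Security Contribution: YTD $401110.00 ≥ cap $392860.00 → $0.00
Health Levy: 1% × $13220.00 = $132.20
Total: $1748.88 + $0.00 + $132.20 = $1881.08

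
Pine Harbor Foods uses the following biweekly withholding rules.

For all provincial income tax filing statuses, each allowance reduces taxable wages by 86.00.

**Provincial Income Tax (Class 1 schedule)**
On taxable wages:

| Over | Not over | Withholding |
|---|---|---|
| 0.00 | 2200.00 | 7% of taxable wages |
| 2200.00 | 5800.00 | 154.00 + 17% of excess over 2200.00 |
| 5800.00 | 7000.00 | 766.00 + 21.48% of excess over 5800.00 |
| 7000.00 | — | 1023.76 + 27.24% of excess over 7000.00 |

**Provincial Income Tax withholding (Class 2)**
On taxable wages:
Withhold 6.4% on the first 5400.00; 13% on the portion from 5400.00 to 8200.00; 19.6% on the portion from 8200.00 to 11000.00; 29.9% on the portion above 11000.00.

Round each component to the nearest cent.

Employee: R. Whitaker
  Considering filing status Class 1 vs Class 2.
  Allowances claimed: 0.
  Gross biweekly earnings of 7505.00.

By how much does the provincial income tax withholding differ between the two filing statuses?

Provincial Income Tax (Class 1): taxable = 7505.00
  1023.76 + 27.24% × (7505.00 − 7000.00) = 1023.76 + 27.24% × 505.00 = 1161.32
Provincial Income Tax (Class 2): taxable = 7505.00
  345.60 + 13% × (7505.00 − 5400.00) = 345.60 + 13% × 2105.00 = 619.25
Difference: |1161.32 − 619.25| = 542.07 (higher under Class 1)

542.07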